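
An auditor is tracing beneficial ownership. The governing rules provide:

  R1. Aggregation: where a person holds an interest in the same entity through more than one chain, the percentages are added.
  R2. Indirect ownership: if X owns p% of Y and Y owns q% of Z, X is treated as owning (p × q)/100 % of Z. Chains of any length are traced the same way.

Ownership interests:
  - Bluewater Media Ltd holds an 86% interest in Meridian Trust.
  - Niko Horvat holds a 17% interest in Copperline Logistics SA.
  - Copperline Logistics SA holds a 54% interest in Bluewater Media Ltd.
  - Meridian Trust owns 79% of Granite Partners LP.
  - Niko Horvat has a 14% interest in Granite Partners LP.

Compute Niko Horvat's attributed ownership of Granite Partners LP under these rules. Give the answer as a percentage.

20.236892%

Chain via Copperline Logistics SA → Bluewater Media Ltd → Meridian Trust (R2): 17% × 54% × 86% × 79% = 6.236892% of Granite Partners LP.
Direct interest in Granite Partners LP: 14%.
Aggregating (R1): 6.236892% + 14% = 20.236892%.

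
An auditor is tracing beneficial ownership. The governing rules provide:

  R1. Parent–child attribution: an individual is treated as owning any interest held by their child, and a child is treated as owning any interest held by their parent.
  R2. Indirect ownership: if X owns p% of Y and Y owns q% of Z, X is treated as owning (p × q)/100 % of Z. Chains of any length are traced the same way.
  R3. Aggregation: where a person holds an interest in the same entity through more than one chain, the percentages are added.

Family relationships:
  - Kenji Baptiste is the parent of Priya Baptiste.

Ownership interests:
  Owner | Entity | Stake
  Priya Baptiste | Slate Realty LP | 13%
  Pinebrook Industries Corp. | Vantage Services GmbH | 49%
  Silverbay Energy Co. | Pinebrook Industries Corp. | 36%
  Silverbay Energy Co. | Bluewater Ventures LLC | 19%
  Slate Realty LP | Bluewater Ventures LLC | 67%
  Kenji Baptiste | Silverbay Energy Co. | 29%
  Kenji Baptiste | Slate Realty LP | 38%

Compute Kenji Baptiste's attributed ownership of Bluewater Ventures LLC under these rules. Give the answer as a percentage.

By parent–child attribution (R1), Kenji Baptiste is treated as also owning Priya Baptiste's interest in Slate Realty LP, giving 38% + 13% = 51%.
Chain via Slate Realty LP (R2): 51% × 67% = 34.17% of Bluewater Ventures LLC.
Chain via Silverbay Energy Co. (R2): 29% × 19% = 5.51% of Bluewater Ventures LLC.
Aggregating (R3): 34.17% + 5.51% = 39.68%.

39.68%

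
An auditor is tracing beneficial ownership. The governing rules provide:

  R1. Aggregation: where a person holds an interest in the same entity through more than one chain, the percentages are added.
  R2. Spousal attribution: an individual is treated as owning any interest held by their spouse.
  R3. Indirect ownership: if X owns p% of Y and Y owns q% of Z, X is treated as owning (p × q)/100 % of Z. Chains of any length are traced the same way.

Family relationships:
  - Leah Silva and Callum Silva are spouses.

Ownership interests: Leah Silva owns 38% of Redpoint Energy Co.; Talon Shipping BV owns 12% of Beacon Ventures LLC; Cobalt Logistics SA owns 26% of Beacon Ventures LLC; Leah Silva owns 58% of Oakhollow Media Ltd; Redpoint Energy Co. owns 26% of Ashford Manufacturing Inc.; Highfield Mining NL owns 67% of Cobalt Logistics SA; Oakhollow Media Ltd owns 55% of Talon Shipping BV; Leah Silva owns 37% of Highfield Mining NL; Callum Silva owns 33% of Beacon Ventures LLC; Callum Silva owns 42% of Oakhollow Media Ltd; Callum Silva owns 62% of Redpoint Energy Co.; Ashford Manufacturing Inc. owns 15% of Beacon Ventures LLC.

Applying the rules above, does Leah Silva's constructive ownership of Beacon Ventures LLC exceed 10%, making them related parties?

By spousal attribution (R2), Leah Silva is treated as also owning Callum Silva's interest in Redpoint Energy Co, giving 38% + 62% = 100%.
By spousal attribution (R2), Leah Silva is treated as also owning Callum Silva's interest in Oakhollow Media Ltd, giving 58% + 42% = 100%.
By spousal attribution (R2), Leah Silva is treated as owning Callum Silva's 33% interest in Beacon Ventures LLC.
Chain via Redpoint Energy Co. → Ashford Manufacturing Inc. (R3): 100% × 26% × 15% = 3.9% of Beacon Ventures LLC.
Chain via Highfield Mining NL → Cobalt Logistics SA (R3): 37% × 67% × 26% = 6.4454% of Beacon Ventures LLC.
Chain via Oakhollow Media Ltd → Talon Shipping BV (R3): 100% × 55% × 12% = 6.6% of Beacon Ventures LLC.
Direct interest in Beacon Ventures LLC: 33%.
Aggregating (R1): 3.9% + 6.4454% + 6.6% + 33% = 49.9454%.
49.9454% exceeds the 10% threshold, so Leah is a related party to Beacon Ventures LLC.

Yes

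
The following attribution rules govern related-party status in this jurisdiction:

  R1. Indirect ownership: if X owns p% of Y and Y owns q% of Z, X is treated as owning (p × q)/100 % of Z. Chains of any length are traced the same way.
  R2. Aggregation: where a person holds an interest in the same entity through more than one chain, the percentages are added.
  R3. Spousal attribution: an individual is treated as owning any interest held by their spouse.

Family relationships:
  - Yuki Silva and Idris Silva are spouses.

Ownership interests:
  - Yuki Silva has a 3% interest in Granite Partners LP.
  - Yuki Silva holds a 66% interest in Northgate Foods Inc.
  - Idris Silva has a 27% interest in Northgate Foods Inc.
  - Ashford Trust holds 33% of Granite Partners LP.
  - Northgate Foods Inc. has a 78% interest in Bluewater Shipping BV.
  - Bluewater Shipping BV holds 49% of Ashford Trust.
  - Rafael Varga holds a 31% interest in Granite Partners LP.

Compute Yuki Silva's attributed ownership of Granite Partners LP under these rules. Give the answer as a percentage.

By spousal attribution (R3), Yuki Silva is treated as also owning Idris Silva's interest in Northgate Foods Inc, giving 66% + 27% = 93%.
Chain via Northgate Foods Inc. → Bluewater Shipping BV → Ashford Trust (R1): 93% × 78% × 49% × 33% = 11.729718% of Granite Partners LP.
Direct interest in Granite Partners LP: 3%.
Aggregating (R2): 11.729718% + 3% = 14.729718%.

14.729718%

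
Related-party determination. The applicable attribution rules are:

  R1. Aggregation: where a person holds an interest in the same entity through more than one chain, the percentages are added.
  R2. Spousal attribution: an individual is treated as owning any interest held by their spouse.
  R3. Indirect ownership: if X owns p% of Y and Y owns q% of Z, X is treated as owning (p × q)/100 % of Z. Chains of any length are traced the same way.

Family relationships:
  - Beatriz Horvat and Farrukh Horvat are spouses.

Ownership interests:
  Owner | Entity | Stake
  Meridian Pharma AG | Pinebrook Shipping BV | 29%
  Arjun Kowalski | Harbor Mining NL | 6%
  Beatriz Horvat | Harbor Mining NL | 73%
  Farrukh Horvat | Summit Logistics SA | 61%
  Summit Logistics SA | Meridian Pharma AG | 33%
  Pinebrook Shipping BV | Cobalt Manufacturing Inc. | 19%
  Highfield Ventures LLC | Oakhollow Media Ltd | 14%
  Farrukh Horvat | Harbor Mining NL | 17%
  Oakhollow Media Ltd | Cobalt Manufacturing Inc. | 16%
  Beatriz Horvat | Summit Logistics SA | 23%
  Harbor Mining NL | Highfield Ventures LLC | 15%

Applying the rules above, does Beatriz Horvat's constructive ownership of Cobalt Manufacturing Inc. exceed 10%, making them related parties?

No

By spousal attribution (R2), Beatriz Horvat is treated as also owning Farrukh Horvat's interest in Summit Logistics SA, giving 23% + 61% = 84%.
By spousal attribution (R2), Beatriz Horvat is treated as also owning Farrukh Horvat's interest in Harbor Mining NL, giving 73% + 17% = 90%.
Chain via Summit Logistics SA → Meridian Pharma AG → Pinebrook Shipping BV (R3): 84% × 33% × 29% × 19% = 1.527372% of Cobalt Manufacturing Inc.
Chain via Harbor Mining NL → Highfield Ventures LLC → Oakhollow Media Ltd (R3): 90% × 15% × 14% × 16% = 0.3024% of Cobalt Manufacturing Inc.
Aggregating (R1): 1.527372% + 0.3024% = 1.829772%.
1.829772% does not exceed the 10% threshold, so Beatriz is not a related party to Cobalt Manufacturing Inc.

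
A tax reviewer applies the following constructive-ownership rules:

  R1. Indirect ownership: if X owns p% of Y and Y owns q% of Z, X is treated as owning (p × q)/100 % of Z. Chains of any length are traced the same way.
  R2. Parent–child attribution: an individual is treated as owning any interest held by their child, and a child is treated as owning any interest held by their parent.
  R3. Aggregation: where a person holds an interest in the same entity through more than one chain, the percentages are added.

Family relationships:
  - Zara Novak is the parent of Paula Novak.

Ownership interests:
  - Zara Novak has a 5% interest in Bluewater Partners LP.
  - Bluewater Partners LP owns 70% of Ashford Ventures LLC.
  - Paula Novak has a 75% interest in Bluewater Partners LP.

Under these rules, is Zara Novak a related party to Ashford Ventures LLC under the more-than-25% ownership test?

Yes

By parent–child attribution (R2), Zara Novak is treated as also owning Paula Novak's interest in Bluewater Partners LP, giving 5% + 75% = 80%.
Chain via Bluewater Partners LP (R1): 80% × 70% = 56% of Ashford Ventures LLC.
56% exceeds the 25% threshold, so Zara is a related party to Ashford Ventures LLC.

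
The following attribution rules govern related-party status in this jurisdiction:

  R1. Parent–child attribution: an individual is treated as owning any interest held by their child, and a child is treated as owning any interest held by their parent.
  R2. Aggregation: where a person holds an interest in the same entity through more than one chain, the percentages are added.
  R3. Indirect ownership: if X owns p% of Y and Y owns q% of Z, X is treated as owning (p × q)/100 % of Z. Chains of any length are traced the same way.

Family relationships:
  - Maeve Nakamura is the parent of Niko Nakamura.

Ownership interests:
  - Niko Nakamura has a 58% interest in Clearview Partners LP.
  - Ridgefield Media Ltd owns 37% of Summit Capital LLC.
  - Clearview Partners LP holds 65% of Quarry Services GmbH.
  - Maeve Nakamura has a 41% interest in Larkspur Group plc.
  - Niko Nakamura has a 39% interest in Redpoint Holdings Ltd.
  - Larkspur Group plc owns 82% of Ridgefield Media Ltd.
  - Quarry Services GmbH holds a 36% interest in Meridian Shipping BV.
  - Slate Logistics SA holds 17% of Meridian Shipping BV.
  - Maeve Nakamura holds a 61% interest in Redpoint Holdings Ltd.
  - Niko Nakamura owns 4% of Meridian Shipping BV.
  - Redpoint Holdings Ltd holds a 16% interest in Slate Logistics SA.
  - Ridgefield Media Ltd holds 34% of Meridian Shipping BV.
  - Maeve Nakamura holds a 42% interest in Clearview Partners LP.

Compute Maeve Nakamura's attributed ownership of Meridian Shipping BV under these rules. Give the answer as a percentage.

41.5508%

By parent–child attribution (R1), Maeve Nakamura is treated as also owning Niko Nakamura's interest in Clearview Partners LP, giving 42% + 58% = 100%.
By parent–child attribution (R1), Maeve Nakamura is treated as also owning Niko Nakamura's interest in Redpoint Holdings Ltd, giving 61% + 39% = 100%.
By parent–child attribution (R1), Maeve Nakamura is treated as owning Niko Nakamura's 4% interest in Meridian Shipping BV.
Chain via Clearview Partners LP → Quarry Services GmbH (R3): 100% × 65% × 36% = 23.4% of Meridian Shipping BV.
Chain via Redpoint Holdings Ltd → Slate Logistics SA (R3): 100% × 16% × 17% = 2.72% of Meridian Shipping BV.
Chain via Larkspur Group plc → Ridgefield Media Ltd (R3): 41% × 82% × 34% = 11.4308% of Meridian Shipping BV.
Direct interest in Meridian Shipping BV: 4%.
Aggregating (R2): 23.4% + 2.72% + 11.4308% + 4% = 41.5508%.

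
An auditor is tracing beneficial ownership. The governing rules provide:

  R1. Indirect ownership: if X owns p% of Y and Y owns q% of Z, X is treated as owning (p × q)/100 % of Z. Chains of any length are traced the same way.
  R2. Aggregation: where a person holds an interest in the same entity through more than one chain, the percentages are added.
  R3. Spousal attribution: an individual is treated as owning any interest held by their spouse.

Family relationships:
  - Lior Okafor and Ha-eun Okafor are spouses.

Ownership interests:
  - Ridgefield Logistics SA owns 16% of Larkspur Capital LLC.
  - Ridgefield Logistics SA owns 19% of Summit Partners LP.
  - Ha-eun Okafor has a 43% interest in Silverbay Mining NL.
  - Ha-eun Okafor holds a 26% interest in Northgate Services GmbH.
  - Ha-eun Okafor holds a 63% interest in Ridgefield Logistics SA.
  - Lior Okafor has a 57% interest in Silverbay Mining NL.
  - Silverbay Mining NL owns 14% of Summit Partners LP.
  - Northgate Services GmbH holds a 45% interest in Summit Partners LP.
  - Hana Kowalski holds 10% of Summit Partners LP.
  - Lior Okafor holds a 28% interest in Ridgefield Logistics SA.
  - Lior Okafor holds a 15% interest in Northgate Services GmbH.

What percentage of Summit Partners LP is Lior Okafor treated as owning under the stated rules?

49.74%

By spousal attribution (R3), Lior Okafor is treated as also owning Ha-eun Okafor's interest in Silverbay Mining NL, giving 57% + 43% = 100%.
By spousal attribution (R3), Lior Okafor is treated as also owning Ha-eun Okafor's interest in Ridgefield Logistics SA, giving 28% + 63% = 91%.
By spousal attribution (R3), Lior Okafor is treated as also owning Ha-eun Okafor's interest in Northgate Services GmbH, giving 15% + 26% = 41%.
Chain via Silverbay Mining NL (R1): 100% × 14% = 14% of Summit Partners LP.
Chain via Ridgefield Logistics SA (R1): 91% × 19% = 17.29% of Summit Partners LP.
Chain via Northgate Services GmbH (R1): 41% × 45% = 18.45% of Summit Partners LP.
Aggregating (R2): 14% + 17.29% + 18.45% = 49.74%.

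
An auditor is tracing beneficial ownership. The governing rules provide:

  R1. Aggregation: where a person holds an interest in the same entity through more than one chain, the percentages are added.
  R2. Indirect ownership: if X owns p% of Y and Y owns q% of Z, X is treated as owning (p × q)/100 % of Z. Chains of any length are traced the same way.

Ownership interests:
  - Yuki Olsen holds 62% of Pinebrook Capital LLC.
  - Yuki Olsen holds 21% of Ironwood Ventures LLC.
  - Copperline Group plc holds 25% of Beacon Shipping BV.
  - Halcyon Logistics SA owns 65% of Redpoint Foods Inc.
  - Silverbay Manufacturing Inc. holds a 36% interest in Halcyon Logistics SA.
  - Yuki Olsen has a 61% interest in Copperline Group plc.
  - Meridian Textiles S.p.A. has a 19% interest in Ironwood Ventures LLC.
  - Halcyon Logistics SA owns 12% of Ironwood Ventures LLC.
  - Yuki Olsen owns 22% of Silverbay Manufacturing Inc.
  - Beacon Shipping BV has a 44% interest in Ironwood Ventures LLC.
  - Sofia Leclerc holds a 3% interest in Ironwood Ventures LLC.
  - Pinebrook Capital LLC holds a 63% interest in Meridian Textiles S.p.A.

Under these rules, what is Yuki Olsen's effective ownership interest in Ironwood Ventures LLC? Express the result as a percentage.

Chain via Copperline Group plc → Beacon Shipping BV (R2): 61% × 25% × 44% = 6.71% of Ironwood Ventures LLC.
Chain via Pinebrook Capital LLC → Meridian Textiles S.p.A. (R2): 62% × 63% × 19% = 7.4214% of Ironwood Ventures LLC.
Chain via Silverbay Manufacturing Inc. → Halcyon Logistics SA (R2): 22% × 36% × 12% = 0.9504% of Ironwood Ventures LLC.
Direct interest in Ironwood Ventures LLC: 21%.
Aggregating (R1): 6.71% + 7.4214% + 0.9504% + 21% = 36.0818%.

36.0818%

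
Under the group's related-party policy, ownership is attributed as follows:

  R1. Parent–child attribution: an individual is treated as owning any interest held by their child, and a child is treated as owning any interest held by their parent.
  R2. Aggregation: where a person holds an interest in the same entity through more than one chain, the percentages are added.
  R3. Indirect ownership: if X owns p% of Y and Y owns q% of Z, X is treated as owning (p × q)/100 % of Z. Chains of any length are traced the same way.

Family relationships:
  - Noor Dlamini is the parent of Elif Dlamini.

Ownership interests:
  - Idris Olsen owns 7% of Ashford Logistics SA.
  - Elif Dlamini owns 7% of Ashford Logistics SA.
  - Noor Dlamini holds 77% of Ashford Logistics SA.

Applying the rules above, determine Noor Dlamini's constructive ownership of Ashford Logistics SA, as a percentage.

84%

By parent–child attribution (R1), Noor Dlamini is treated as also owning Elif Dlamini's interest in Ashford Logistics SA, giving 77% + 7% = 84%.
Direct interest in Ashford Logistics SA: 84%.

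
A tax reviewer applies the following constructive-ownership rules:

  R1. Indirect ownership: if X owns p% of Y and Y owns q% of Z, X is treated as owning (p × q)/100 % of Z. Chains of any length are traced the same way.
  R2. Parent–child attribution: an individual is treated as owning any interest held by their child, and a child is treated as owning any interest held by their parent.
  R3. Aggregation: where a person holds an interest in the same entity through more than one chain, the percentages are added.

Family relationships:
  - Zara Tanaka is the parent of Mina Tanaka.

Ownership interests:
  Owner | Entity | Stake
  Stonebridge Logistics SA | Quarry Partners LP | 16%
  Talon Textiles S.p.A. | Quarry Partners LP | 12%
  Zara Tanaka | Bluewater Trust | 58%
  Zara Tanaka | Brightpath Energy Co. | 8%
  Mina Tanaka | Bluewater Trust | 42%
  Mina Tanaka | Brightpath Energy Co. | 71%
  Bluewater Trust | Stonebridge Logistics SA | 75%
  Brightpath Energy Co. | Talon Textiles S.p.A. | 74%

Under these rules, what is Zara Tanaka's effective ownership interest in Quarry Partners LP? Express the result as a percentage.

By parent–child attribution (R2), Zara Tanaka is treated as also owning Mina Tanaka's interest in Bluewater Trust, giving 58% + 42% = 100%.
By parent–child attribution (R2), Zara Tanaka is treated as also owning Mina Tanaka's interest in Brightpath Energy Co, giving 8% + 71% = 79%.
Chain via Bluewater Trust → Stonebridge Logistics SA (R1): 100% × 75% × 16% = 12% of Quarry Partners LP.
Chain via Brightpath Energy Co. → Talon Textiles S.p.A. (R1): 79% × 74% × 12% = 7.0152% of Quarry Partners LP.
Aggregating (R3): 12% + 7.0152% = 19.0152%.

19.0152%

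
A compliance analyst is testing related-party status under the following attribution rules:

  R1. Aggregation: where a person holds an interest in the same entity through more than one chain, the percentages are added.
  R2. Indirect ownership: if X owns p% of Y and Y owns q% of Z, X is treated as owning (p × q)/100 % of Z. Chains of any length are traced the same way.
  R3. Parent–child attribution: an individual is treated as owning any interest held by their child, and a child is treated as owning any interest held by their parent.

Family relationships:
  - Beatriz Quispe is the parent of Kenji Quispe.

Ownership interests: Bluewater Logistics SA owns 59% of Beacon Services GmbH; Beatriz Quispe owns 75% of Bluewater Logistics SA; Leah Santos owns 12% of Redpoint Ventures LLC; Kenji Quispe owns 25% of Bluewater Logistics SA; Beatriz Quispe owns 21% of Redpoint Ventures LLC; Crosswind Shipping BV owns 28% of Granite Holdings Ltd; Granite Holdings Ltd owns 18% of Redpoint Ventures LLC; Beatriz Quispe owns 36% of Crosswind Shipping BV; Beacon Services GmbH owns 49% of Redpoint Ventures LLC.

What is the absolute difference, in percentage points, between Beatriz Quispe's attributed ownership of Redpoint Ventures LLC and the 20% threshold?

31.7244

By parent–child attribution (R3), Beatriz Quispe is treated as also owning Kenji Quispe's interest in Bluewater Logistics SA, giving 75% + 25% = 100%.
Chain via Bluewater Logistics SA → Beacon Services GmbH (R2): 100% × 59% × 49% = 28.91% of Redpoint Ventures LLC.
Chain via Crosswind Shipping BV → Granite Holdings Ltd (R2): 36% × 28% × 18% = 1.8144% of Redpoint Ventures LLC.
Direct interest in Redpoint Ventures LLC: 21%.
Aggregating (R1): 28.91% + 1.8144% + 21% = 51.7244%.
51.7244% exceeds the 20% threshold by 31.7244 percentage points.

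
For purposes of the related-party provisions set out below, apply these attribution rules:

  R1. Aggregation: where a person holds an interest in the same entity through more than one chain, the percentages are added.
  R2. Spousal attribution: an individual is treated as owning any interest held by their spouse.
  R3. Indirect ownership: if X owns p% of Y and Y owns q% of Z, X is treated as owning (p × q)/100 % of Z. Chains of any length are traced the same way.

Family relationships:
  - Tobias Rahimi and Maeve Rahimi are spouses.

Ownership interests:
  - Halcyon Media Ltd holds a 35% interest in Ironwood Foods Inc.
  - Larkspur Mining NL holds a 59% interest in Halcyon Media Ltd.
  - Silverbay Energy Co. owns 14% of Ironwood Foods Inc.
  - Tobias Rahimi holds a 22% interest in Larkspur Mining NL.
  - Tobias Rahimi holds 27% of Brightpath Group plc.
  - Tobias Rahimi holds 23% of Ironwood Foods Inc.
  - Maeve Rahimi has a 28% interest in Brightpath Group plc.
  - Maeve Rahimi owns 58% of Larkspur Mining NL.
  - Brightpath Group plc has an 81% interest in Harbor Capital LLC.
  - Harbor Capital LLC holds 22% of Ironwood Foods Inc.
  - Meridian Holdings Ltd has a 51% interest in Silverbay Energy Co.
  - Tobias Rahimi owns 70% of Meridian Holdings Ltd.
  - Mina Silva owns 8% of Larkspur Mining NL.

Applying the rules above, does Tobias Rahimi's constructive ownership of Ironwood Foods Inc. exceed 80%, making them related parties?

By spousal attribution (R2), Tobias Rahimi is treated as also owning Maeve Rahimi's interest in Larkspur Mining NL, giving 22% + 58% = 80%.
By spousal attribution (R2), Tobias Rahimi is treated as also owning Maeve Rahimi's interest in Brightpath Group plc, giving 27% + 28% = 55%.
Chain via Meridian Holdings Ltd → Silverbay Energy Co. (R3): 70% × 51% × 14% = 4.998% of Ironwood Foods Inc.
Chain via Larkspur Mining NL → Halcyon Media Ltd (R3): 80% × 59% × 35% = 16.52% of Ironwood Foods Inc.
Chain via Brightpath Group plc → Harbor Capital LLC (R3): 55% × 81% × 22% = 9.801% of Ironwood Foods Inc.
Direct interest in Ironwood Foods Inc: 23%.
Aggregating (R1): 4.998% + 16.52% + 9.801% + 23% = 54.319%.
54.319% does not exceed the 80% threshold, so Tobias is not a related party to Ironwood Foods Inc.

No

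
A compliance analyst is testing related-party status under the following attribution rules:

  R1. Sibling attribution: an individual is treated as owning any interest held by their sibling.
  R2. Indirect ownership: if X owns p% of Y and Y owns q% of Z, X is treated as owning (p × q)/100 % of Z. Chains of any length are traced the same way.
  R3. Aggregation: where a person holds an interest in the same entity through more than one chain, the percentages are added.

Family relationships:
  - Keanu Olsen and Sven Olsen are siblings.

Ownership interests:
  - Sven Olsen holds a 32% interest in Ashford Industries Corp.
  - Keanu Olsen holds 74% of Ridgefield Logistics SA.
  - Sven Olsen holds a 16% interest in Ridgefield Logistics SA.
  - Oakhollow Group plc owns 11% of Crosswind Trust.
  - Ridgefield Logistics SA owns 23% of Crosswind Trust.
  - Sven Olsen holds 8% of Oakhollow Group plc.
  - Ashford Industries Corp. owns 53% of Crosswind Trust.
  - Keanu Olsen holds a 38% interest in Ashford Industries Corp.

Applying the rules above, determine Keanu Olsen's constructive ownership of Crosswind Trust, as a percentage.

By sibling attribution (R1), Keanu Olsen is treated as also owning Sven Olsen's interest in Ridgefield Logistics SA, giving 74% + 16% = 90%.
By sibling attribution (R1), Keanu Olsen is treated as also owning Sven Olsen's interest in Ashford Industries Corp, giving 38% + 32% = 70%.
By sibling attribution (R1), Keanu Olsen is treated as owning Sven Olsen's 8% interest in Oakhollow Group plc.
Chain via Ridgefield Logistics SA (R2): 90% × 23% = 20.7% of Crosswind Trust.
Chain via Ashford Industries Corp. (R2): 70% × 53% = 37.1% of Crosswind Trust.
Chain via Oakhollow Group plc (R2): 8% × 11% = 0.88% of Crosswind Trust.
Aggregating (R3): 20.7% + 37.1% + 0.88% = 58.68%.

58.68%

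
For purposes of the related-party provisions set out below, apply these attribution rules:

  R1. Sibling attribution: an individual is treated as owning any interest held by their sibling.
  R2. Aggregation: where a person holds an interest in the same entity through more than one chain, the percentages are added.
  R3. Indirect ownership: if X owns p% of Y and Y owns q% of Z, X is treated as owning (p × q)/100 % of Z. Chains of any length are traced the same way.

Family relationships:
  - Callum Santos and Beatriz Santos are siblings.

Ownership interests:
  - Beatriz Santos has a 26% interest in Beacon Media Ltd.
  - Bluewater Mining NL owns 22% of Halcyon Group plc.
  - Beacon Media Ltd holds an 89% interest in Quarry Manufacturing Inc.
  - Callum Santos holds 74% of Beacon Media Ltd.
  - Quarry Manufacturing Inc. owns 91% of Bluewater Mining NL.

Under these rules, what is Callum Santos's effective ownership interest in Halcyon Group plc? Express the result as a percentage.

17.8178%

By sibling attribution (R1), Callum Santos is treated as also owning Beatriz Santos's interest in Beacon Media Ltd, giving 74% + 26% = 100%.
Chain via Beacon Media Ltd → Quarry Manufacturing Inc. → Bluewater Mining NL (R3): 100% × 89% × 91% × 22% = 17.8178% of Halcyon Group plc.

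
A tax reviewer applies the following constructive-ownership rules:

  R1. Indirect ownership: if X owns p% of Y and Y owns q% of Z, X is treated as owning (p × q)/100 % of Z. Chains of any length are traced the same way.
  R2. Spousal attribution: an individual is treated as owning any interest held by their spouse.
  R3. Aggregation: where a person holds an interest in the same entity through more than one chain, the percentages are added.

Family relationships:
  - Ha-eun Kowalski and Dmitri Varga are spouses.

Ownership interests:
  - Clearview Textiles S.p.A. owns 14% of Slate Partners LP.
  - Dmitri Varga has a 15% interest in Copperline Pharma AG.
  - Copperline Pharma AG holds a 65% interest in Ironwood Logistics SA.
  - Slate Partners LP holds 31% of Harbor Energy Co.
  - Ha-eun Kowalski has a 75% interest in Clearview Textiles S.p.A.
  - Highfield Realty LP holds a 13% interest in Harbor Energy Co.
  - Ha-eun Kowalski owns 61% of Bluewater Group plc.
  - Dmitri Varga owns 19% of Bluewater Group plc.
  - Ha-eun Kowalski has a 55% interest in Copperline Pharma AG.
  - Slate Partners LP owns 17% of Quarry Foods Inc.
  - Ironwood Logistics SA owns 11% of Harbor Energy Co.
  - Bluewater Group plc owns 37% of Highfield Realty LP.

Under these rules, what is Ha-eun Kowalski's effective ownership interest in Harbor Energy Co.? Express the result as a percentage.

12.108%

By spousal attribution (R2), Ha-eun Kowalski is treated as also owning Dmitri Varga's interest in Bluewater Group plc, giving 61% + 19% = 80%.
By spousal attribution (R2), Ha-eun Kowalski is treated as also owning Dmitri Varga's interest in Copperline Pharma AG, giving 55% + 15% = 70%.
Chain via Bluewater Group plc → Highfield Realty LP (R1): 80% × 37% × 13% = 3.848% of Harbor Energy Co.
Chain via Clearview Textiles S.p.A. → Slate Partners LP (R1): 75% × 14% × 31% = 3.255% of Harbor Energy Co.
Chain via Copperline Pharma AG → Ironwood Logistics SA (R1): 70% × 65% × 11% = 5.005% of Harbor Energy Co.
Aggregating (R3): 3.848% + 3.255% + 5.005% = 12.108%.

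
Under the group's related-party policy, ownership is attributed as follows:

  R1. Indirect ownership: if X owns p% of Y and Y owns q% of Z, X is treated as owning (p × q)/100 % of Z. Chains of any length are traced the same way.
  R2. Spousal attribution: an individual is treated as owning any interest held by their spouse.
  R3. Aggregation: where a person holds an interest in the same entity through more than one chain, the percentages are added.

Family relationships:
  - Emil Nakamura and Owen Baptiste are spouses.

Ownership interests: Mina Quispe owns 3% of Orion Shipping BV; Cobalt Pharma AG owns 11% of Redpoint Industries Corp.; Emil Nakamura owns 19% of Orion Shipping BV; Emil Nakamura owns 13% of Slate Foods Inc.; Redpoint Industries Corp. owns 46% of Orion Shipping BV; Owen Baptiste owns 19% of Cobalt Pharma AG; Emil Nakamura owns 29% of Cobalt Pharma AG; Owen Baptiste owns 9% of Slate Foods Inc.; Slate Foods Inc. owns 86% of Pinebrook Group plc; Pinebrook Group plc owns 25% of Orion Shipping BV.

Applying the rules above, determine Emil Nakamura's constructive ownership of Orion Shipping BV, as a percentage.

By spousal attribution (R2), Emil Nakamura is treated as also owning Owen Baptiste's interest in Slate Foods Inc, giving 13% + 9% = 22%.
By spousal attribution (R2), Emil Nakamura is treated as also owning Owen Baptiste's interest in Cobalt Pharma AG, giving 29% + 19% = 48%.
Chain via Slate Foods Inc. → Pinebrook Group plc (R1): 22% × 86% × 25% = 4.73% of Orion Shipping BV.
Chain via Cobalt Pharma AG → Redpoint Industries Corp. (R1): 48% × 11% × 46% = 2.4288% of Orion Shipping BV.
Direct interest in Orion Shipping BV: 19%.
Aggregating (R3): 4.73% + 2.4288% + 19% = 26.1588%.

26.1588%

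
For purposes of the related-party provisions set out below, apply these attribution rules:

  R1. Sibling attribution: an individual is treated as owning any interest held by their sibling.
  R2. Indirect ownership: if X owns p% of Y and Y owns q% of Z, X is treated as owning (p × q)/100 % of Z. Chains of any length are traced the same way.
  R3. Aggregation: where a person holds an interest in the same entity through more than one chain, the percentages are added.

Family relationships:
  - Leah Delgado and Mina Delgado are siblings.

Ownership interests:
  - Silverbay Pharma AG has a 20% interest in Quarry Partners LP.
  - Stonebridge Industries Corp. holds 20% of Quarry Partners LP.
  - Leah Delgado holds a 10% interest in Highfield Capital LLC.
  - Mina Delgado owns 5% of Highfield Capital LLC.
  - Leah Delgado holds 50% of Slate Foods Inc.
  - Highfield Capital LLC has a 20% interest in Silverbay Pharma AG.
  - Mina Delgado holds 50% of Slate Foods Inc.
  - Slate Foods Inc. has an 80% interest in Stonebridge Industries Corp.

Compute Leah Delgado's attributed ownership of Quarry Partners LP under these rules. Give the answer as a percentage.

16.6%

By sibling attribution (R1), Leah Delgado is treated as also owning Mina Delgado's interest in Slate Foods Inc, giving 50% + 50% = 100%.
By sibling attribution (R1), Leah Delgado is treated as also owning Mina Delgado's interest in Highfield Capital LLC, giving 10% + 5% = 15%.
Chain via Slate Foods Inc. → Stonebridge Industries Corp. (R2): 100% × 80% × 20% = 16% of Quarry Partners LP.
Chain via Highfield Capital LLC → Silverbay Pharma AG (R2): 15% × 20% × 20% = 0.6% of Quarry Partners LP.
Aggregating (R3): 16% + 0.6% = 16.6%.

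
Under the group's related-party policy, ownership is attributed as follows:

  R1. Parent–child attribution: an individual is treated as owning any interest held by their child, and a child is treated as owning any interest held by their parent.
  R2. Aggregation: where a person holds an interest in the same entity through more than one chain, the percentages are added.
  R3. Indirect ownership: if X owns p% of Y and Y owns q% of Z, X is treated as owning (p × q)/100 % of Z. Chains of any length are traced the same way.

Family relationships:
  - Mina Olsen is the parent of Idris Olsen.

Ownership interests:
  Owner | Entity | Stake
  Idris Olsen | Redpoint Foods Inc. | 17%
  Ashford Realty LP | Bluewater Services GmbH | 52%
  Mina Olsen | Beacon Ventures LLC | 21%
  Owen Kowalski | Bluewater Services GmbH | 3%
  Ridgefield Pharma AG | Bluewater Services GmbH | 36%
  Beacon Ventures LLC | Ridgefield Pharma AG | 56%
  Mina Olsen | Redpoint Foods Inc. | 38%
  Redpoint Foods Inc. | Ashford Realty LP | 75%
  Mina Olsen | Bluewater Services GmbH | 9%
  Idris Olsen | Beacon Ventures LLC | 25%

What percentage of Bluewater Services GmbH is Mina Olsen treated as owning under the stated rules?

By parent–child attribution (R1), Mina Olsen is treated as also owning Idris Olsen's interest in Redpoint Foods Inc, giving 38% + 17% = 55%.
By parent–child attribution (R1), Mina Olsen is treated as also owning Idris Olsen's interest in Beacon Ventures LLC, giving 21% + 25% = 46%.
Chain via Redpoint Foods Inc. → Ashford Realty LP (R3): 55% × 75% × 52% = 21.45% of Bluewater Services GmbH.
Chain via Beacon Ventures LLC → Ridgefield Pharma AG (R3): 46% × 56% × 36% = 9.2736% of Bluewater Services GmbH.
Direct interest in Bluewater Services GmbH: 9%.
Aggregating (R2): 21.45% + 9.2736% + 9% = 39.7236%.

39.7236%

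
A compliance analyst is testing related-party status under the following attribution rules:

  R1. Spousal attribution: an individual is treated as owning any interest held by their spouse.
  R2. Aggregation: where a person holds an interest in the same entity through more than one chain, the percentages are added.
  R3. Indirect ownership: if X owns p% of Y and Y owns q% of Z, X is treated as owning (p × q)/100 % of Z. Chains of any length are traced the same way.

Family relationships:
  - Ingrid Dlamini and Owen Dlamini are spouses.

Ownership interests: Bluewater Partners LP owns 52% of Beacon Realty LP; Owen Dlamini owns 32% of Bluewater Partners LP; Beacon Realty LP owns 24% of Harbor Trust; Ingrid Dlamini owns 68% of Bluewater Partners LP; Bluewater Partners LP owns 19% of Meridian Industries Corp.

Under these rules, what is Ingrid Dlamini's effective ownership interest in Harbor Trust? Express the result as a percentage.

12.48%

By spousal attribution (R1), Ingrid Dlamini is treated as also owning Owen Dlamini's interest in Bluewater Partners LP, giving 68% + 32% = 100%.
Chain via Bluewater Partners LP → Beacon Realty LP (R3): 100% × 52% × 24% = 12.48% of Harbor Trust.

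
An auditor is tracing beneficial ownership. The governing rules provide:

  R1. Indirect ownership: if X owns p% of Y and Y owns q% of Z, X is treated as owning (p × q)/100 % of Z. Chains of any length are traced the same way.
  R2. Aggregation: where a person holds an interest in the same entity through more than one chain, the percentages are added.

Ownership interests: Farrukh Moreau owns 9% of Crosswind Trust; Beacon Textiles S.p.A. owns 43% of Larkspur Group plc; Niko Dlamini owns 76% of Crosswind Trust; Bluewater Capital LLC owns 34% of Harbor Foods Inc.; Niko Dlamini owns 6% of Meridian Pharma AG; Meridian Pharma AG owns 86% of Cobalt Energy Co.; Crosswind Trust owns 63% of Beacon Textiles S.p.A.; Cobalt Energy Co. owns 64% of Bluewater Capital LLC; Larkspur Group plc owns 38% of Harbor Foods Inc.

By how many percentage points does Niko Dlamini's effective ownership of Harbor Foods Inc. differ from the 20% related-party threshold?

11.053592

Chain via Meridian Pharma AG → Cobalt Energy Co. → Bluewater Capital LLC (R1): 6% × 86% × 64% × 34% = 1.122816% of Harbor Foods Inc.
Chain via Crosswind Trust → Beacon Textiles S.p.A. → Larkspur Group plc (R1): 76% × 63% × 43% × 38% = 7.823592% of Harbor Foods Inc.
Aggregating (R2): 1.122816% + 7.823592% = 8.946408%.
8.946408% falls short of the 20% threshold by 11.053592 percentage points.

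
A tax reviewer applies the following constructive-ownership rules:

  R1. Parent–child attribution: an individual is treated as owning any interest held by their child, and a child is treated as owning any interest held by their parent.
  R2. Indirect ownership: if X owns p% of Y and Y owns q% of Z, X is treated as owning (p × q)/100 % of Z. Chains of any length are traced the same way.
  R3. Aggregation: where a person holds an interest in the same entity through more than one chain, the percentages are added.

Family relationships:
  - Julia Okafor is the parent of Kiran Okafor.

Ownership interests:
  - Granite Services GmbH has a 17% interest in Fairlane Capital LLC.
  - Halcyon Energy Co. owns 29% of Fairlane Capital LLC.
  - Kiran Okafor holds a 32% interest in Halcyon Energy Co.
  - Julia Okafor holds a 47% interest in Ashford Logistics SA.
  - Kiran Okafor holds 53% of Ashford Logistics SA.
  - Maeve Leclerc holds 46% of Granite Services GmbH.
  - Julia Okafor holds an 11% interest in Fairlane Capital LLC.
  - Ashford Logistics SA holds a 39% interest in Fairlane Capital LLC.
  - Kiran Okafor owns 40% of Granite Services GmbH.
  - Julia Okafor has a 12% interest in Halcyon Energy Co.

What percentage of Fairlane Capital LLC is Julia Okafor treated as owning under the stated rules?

69.56%

By parent–child attribution (R1), Julia Okafor is treated as also owning Kiran Okafor's interest in Ashford Logistics SA, giving 47% + 53% = 100%.
By parent–child attribution (R1), Julia Okafor is treated as also owning Kiran Okafor's interest in Halcyon Energy Co, giving 12% + 32% = 44%.
By parent–child attribution (R1), Julia Okafor is treated as owning Kiran Okafor's 40% interest in Granite Services GmbH.
Chain via Ashford Logistics SA (R2): 100% × 39% = 39% of Fairlane Capital LLC.
Chain via Halcyon Energy Co. (R2): 44% × 29% = 12.76% of Fairlane Capital LLC.
Direct interest in Fairlane Capital LLC: 11%.
Chain via Granite Services GmbH (R2): 40% × 17% = 6.8% of Fairlane Capital LLC.
Aggregating (R3): 39% + 12.76% + 11% + 6.8% = 69.56%.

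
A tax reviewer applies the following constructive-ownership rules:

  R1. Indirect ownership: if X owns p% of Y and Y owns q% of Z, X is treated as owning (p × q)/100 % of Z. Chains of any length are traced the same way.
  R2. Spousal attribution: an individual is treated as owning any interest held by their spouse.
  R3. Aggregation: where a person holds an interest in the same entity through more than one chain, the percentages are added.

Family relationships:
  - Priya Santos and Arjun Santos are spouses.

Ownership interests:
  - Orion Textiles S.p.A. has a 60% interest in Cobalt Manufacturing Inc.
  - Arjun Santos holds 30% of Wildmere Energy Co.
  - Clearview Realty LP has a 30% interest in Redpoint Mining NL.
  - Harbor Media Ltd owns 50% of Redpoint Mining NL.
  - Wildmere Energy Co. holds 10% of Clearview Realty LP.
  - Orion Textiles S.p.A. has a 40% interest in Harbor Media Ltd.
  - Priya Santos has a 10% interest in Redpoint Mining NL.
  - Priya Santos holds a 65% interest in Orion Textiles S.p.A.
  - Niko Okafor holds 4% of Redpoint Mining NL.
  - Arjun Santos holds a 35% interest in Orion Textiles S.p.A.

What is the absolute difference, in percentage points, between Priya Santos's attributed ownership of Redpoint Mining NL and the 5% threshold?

By spousal attribution (R2), Priya Santos is treated as also owning Arjun Santos's interest in Orion Textiles S.p.A, giving 65% + 35% = 100%.
By spousal attribution (R2), Priya Santos is treated as owning Arjun Santos's 30% interest in Wildmere Energy Co.
Chain via Orion Textiles S.p.A. → Harbor Media Ltd (R1): 100% × 40% × 50% = 20% of Redpoint Mining NL.
Direct interest in Redpoint Mining NL: 10%.
Chain via Wildmere Energy Co. → Clearview Realty LP (R1): 30% × 10% × 30% = 0.9% of Redpoint Mining NL.
Aggregating (R3): 20% + 10% + 0.9% = 30.9%.
30.9% exceeds the 5% threshold by 25.9 percentage points.

25.9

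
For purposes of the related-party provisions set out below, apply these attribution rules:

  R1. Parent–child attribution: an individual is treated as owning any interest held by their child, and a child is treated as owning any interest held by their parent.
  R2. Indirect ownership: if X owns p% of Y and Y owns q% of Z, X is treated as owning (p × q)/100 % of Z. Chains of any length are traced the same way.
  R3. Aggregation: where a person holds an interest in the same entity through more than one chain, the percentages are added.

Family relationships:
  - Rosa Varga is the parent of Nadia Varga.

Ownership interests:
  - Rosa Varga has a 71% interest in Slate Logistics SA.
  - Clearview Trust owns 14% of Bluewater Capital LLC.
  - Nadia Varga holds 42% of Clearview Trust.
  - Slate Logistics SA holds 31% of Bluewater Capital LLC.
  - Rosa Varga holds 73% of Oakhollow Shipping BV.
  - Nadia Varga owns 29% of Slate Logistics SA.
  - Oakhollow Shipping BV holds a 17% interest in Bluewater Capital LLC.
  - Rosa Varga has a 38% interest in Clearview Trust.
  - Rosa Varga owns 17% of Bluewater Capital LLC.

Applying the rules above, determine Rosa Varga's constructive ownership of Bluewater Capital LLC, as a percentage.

71.61%

By parent–child attribution (R1), Rosa Varga is treated as also owning Nadia Varga's interest in Clearview Trust, giving 38% + 42% = 80%.
By parent–child attribution (R1), Rosa Varga is treated as also owning Nadia Varga's interest in Slate Logistics SA, giving 71% + 29% = 100%.
Chain via Oakhollow Shipping BV (R2): 73% × 17% = 12.41% of Bluewater Capital LLC.
Chain via Clearview Trust (R2): 80% × 14% = 11.2% of Bluewater Capital LLC.
Chain via Slate Logistics SA (R2): 100% × 31% = 31% of Bluewater Capital LLC.
Direct interest in Bluewater Capital LLC: 17%.
Aggregating (R3): 12.41% + 11.2% + 31% + 17% = 71.61%.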